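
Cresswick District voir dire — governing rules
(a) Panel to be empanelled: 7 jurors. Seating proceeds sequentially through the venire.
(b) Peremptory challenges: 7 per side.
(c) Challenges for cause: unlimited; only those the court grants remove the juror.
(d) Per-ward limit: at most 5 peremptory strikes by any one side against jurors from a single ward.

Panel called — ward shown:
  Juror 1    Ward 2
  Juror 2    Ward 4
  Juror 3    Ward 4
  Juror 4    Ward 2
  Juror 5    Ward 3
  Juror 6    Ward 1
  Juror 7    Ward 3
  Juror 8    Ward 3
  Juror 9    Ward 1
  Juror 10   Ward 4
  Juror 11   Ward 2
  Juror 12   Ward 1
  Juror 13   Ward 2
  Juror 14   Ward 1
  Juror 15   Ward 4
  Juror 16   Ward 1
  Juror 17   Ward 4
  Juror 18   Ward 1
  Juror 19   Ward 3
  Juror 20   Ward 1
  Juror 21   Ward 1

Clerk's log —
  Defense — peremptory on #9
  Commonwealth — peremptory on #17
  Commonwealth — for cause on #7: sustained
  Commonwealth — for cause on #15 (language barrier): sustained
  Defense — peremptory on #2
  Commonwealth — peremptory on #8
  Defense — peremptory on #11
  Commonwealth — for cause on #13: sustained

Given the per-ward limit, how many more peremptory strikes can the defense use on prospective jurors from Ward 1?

4

Defense peremptories so far: #9, #2, #11 — 3 of 7 used, 4 left overall.
Against Ward 1: #9 — 1 used; per-ward cap 5 leaves 4.
Binding limit: min(4, 4) = 4.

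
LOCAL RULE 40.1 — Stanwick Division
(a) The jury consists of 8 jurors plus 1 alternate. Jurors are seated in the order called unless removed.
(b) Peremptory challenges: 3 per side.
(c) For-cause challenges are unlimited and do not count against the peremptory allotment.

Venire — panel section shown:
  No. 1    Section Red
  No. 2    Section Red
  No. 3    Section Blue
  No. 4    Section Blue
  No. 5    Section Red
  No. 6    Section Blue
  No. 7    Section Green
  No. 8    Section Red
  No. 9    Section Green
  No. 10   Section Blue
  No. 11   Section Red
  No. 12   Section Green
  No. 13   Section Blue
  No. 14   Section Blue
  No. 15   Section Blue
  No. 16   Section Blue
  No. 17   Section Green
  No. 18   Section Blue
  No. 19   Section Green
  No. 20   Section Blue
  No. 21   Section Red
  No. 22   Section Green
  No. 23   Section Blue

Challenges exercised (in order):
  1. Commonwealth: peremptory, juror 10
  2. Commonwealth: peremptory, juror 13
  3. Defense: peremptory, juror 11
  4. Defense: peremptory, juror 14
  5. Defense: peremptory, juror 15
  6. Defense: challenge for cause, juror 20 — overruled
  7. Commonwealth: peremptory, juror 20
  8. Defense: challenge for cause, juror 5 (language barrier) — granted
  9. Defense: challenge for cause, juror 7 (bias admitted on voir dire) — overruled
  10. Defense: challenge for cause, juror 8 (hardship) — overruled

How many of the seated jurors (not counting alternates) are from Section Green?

2

Removed: #5, #10, #11, #13, #14, #15, #20.
Seated jurors 1–8: #1, #2, #3, #4, #6, #7, #8, #9 (alternates #12 not counted).
Of those, in Section Green: #7, #9 → 2.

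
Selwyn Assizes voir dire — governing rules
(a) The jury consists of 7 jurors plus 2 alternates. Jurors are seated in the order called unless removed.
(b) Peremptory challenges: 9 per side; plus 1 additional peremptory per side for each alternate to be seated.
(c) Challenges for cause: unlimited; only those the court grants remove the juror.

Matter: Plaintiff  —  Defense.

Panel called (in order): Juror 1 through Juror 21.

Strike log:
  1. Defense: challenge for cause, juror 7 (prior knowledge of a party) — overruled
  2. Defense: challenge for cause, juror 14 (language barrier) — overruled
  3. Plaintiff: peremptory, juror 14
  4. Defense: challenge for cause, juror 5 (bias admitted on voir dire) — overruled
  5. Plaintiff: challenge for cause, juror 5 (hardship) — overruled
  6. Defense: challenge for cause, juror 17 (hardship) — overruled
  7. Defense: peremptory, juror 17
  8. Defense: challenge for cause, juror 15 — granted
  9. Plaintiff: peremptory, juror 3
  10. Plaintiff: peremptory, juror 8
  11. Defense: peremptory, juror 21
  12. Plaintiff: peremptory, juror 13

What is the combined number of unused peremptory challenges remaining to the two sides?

Plaintiff allotment: 9 base + 1 × 2 alternates = 11. Defense allotment: 9 base + 1 × 2 alternates = 11.
Plaintiff peremptories used: #14, #3, #8, #13 — 4 (the for-cause on #5 doesn't count).
Defense peremptories used: #17, #21 — 2 (for-cause on #7, #14, #5, #17, #15 don't count).
Remaining: (11 − 4) + (11 − 2) = 16.

16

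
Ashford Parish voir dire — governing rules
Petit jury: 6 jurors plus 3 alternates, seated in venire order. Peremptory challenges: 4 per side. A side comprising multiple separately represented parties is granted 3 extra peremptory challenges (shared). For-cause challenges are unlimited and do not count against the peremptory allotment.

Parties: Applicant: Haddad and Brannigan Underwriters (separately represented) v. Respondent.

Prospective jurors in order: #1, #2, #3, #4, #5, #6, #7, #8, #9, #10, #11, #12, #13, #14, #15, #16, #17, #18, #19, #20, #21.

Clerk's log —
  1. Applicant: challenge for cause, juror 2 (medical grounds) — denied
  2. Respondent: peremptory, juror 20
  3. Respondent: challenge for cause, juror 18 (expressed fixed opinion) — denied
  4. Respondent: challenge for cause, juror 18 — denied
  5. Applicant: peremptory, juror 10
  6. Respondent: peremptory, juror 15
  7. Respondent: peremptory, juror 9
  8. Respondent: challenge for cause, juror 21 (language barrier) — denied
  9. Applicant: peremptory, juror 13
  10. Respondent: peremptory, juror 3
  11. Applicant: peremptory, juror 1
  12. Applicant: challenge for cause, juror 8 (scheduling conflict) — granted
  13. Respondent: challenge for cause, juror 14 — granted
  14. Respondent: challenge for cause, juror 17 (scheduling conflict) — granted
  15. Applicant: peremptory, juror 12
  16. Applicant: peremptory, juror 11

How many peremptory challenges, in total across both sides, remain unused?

Applicant allotment: 4 base + 3 multi-party = 7. Respondent allotment: 4.
Applicant peremptories used: #10, #13, #1, #12, #11 — 5 (for-cause on #2, #8 don't count).
Respondent peremptories used: #20, #15, #9, #3 — 4 (for-cause on #18, #18, #21, #14, #17 don't count).
Remaining: (7 − 5) + (4 − 4) = 2.

2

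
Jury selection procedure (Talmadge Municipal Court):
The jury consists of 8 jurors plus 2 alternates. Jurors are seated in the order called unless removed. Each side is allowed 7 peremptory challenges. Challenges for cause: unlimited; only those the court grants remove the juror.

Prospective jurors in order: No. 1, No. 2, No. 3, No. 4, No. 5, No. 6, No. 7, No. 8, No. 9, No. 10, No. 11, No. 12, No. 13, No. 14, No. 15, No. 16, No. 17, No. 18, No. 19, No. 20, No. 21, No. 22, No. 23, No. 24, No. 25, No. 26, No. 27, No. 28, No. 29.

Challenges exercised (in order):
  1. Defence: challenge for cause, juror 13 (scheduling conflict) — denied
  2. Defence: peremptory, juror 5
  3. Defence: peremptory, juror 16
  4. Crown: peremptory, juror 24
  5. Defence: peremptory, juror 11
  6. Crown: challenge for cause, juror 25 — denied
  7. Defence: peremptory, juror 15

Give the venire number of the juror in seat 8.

9

Removed: #5, #11, #15, #16, #24. (#13, #25 stay — for-cause denied.)
Seating in order: seats 1–8 → #1, #2, #3, #4, #6, #7, #8, #9; alternates → #10, #12.
So seat 8 is #9.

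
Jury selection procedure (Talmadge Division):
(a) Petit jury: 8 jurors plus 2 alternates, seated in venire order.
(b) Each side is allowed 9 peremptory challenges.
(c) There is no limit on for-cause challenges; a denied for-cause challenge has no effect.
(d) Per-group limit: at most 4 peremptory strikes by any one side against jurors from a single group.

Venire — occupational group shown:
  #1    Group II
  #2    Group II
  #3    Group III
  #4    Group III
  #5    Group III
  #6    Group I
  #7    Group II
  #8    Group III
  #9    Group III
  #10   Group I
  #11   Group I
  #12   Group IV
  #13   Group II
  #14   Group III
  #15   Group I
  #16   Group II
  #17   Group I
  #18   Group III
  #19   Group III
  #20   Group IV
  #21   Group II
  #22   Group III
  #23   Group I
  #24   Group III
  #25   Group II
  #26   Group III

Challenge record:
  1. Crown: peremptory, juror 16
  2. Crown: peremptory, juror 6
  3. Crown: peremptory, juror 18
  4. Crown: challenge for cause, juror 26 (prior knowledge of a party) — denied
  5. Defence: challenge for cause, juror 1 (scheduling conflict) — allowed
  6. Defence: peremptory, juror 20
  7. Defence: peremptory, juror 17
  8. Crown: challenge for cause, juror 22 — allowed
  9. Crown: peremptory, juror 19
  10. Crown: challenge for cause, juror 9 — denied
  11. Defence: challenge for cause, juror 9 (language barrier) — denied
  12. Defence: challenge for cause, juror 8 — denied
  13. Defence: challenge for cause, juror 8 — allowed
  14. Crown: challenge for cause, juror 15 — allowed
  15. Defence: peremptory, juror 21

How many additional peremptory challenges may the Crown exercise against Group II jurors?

Crown peremptories so far: #16, #6, #18, #19 — 4 of 9 used, 5 left overall.
Against Group II: #16 — 1 used; per-group cap 4 leaves 3.
Binding limit: min(5, 3) = 3.

3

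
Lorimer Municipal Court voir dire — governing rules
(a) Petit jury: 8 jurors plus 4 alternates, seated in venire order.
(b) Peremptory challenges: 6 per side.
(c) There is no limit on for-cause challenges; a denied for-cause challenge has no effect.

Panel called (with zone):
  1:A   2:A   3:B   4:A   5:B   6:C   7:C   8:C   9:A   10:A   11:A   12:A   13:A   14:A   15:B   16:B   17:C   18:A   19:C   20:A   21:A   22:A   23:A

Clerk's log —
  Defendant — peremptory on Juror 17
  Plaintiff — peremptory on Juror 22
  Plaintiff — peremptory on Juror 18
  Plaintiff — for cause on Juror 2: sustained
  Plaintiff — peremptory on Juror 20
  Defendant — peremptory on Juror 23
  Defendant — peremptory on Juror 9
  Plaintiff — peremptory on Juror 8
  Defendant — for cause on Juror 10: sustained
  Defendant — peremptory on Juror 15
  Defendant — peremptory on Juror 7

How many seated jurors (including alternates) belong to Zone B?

3

Removed: #2, #7, #8, #9, #10, #15, #17, #18, #20, #22, #23.
Seated (12 incl. alternates): #1, #3, #4, #5, #6, #11, #12, #13, #14, #16, #19, #21.
Of those, in Zone B: #3, #5, #16 → 3.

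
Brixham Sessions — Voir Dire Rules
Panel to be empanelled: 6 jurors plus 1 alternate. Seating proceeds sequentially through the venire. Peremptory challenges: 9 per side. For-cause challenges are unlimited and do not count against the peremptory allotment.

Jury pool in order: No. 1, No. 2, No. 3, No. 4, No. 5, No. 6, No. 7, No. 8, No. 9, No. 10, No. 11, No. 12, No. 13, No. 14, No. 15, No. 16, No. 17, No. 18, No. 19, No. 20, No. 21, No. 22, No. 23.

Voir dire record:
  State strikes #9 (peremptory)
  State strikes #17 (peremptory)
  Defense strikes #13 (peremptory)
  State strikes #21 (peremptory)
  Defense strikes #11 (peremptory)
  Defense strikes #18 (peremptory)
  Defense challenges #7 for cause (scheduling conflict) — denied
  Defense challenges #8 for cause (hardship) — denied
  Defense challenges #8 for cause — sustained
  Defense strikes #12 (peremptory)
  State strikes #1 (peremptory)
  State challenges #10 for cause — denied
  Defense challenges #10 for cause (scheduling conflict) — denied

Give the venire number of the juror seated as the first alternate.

Removed: #1, #8, #9, #11, #12, #13, #17, #18, #21. (#7, #10 stay — for-cause denied.)
Seating in order: seats 1–6 → #2, #3, #4, #5, #6, #7; alternates → #10.
So alternate 1 is #10.

10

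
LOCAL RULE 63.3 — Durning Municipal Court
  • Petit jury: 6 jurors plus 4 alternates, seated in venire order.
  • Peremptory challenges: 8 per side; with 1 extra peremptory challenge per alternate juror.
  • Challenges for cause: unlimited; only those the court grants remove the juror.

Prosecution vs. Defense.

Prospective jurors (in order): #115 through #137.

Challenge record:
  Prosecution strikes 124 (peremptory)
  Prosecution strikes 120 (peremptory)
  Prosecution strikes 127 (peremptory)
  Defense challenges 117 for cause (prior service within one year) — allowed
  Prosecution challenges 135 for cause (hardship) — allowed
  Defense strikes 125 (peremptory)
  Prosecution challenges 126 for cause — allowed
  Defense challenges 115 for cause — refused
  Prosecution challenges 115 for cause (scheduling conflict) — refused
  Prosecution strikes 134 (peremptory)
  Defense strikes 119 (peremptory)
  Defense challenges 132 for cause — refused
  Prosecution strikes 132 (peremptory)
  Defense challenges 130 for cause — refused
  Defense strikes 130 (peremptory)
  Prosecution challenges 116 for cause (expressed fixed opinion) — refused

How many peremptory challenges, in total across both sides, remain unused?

16

Prosecution allotment: 8 base + 1 × 4 alternates = 12. Defense allotment: 8 base + 1 × 4 alternates = 12.
Prosecution peremptories used: #124, #120, #127, #134, #132 — 5 (for-cause on #135, #126, #115, #116 don't count).
Defense peremptories used: #125, #119, #130 — 3 (for-cause on #117, #115, #132, #130 don't count).
Remaining: (12 − 5) + (12 − 3) = 16.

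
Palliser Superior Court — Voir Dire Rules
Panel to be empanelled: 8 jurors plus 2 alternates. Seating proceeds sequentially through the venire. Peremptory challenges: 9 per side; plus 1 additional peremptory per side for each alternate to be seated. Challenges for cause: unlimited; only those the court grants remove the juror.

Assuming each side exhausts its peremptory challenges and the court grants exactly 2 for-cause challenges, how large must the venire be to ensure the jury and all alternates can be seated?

Seats to fill: 8 + 2 alternates = 10.
Peremptories: 9 + 1×2 = 11 per side × 2 sides = 22.
For-cause removals: 2.
Minimum venire: 10 + 22 + 2 = 34.

34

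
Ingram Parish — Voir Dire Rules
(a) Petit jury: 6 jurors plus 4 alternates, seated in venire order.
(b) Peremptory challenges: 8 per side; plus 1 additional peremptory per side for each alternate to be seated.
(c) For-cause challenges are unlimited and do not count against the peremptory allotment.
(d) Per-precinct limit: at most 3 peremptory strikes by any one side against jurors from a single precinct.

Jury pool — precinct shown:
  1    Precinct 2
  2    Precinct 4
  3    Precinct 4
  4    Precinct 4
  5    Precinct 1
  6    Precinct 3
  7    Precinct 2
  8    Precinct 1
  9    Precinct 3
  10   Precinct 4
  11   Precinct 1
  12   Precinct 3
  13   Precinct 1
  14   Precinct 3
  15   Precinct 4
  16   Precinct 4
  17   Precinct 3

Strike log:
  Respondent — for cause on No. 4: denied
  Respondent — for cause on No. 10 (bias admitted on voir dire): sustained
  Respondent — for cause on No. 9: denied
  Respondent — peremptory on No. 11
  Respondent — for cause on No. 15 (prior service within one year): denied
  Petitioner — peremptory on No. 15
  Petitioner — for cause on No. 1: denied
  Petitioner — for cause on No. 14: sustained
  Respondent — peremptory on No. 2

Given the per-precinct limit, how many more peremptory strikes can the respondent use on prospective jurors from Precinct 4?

2

Respondent peremptories so far: #11, #2 — 2 of 12 used, 10 left overall.
Against Precinct 4: #2 — 1 used; per-precinct cap 3 leaves 2.
Binding limit: min(10, 2) = 2.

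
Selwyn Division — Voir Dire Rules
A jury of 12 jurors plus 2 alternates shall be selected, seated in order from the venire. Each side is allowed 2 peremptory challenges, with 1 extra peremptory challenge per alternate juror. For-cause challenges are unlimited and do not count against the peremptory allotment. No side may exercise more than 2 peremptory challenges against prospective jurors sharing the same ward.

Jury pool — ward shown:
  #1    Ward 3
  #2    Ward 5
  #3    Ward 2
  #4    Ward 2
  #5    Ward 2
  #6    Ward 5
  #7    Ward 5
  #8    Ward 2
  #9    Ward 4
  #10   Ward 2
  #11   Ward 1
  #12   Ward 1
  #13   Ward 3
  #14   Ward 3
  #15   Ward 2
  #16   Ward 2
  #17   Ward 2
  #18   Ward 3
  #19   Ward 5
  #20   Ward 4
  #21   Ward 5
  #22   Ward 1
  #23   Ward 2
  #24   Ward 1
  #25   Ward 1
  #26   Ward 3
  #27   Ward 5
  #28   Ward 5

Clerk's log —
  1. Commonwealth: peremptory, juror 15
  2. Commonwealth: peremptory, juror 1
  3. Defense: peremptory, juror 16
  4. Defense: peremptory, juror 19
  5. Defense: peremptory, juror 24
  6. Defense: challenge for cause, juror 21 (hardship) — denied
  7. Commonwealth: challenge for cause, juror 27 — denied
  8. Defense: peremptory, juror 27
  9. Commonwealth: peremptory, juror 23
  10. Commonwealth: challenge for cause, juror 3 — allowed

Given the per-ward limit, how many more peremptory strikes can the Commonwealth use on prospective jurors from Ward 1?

Commonwealth peremptories so far: #15, #1, #23 — 3 of 4 used, 1 left overall.
Against Ward 1: none yet — per-ward cap 2 leaves 2.
Binding limit: min(1, 2) = 1.

1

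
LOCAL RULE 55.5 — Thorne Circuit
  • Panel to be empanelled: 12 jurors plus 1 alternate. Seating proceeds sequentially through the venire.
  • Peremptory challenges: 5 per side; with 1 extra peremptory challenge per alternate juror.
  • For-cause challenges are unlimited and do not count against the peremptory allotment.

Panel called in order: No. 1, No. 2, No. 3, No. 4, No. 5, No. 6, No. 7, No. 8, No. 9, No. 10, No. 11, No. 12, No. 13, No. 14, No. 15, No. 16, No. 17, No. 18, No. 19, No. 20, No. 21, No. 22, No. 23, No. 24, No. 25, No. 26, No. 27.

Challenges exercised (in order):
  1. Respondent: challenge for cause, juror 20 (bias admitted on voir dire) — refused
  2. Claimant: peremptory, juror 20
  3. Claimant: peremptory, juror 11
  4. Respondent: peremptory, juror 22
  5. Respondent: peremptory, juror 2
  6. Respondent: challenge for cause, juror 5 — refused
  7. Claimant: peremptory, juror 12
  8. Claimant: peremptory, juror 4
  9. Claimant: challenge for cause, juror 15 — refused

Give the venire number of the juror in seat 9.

13

Removed: #2, #4, #11, #12, #20, #22. (#5, #15 stay — for-cause denied.)
Seating in order: seats 1–12 → #1, #3, #5, #6, #7, #8, #9, #10, #13, #14, #15, #16; alternates → #17.
So seat 9 is #13.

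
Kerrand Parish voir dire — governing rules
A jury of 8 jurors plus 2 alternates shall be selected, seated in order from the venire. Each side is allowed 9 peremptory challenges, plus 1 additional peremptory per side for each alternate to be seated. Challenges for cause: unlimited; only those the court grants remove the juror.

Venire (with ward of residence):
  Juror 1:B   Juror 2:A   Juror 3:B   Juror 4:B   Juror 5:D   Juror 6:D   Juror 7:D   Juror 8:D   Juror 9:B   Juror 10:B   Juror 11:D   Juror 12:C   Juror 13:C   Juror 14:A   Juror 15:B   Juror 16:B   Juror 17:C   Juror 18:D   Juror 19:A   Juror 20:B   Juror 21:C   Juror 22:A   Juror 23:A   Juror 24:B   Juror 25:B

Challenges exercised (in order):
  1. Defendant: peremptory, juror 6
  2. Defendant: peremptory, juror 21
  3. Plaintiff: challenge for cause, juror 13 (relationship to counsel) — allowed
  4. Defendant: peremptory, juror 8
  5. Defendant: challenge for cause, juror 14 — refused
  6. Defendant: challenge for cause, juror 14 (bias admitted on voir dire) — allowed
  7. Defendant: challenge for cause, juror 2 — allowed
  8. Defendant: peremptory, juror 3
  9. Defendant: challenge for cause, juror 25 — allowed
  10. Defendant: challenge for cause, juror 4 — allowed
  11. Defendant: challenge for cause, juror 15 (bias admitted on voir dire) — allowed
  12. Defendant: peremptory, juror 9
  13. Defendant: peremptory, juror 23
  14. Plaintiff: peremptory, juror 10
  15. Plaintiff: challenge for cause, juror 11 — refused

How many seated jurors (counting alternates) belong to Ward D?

4

Removed: #2, #3, #4, #6, #8, #9, #10, #13, #14, #15, #21, #23, #25.
Seated (10 incl. alternates): #1, #5, #7, #11, #12, #16, #17, #18, #19, #20.
Of those, in Ward D: #5, #7, #11, #18 → 4.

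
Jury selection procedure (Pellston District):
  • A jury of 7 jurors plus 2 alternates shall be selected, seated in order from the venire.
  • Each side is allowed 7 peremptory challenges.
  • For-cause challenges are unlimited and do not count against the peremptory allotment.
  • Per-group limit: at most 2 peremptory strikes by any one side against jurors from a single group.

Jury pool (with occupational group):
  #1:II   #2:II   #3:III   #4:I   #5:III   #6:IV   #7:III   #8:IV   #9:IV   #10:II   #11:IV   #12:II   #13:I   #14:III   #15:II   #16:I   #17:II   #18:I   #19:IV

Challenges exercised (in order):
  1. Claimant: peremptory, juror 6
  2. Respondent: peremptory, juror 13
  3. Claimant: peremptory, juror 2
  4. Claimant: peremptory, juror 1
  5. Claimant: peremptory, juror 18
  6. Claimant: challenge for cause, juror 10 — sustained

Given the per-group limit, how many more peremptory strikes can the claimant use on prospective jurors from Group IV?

1

Claimant peremptories so far: #6, #2, #1, #18 — 4 of 7 used, 3 left overall.
Against Group IV: #6 — 1 used; per-group cap 2 leaves 1.
Binding limit: min(3, 1) = 1.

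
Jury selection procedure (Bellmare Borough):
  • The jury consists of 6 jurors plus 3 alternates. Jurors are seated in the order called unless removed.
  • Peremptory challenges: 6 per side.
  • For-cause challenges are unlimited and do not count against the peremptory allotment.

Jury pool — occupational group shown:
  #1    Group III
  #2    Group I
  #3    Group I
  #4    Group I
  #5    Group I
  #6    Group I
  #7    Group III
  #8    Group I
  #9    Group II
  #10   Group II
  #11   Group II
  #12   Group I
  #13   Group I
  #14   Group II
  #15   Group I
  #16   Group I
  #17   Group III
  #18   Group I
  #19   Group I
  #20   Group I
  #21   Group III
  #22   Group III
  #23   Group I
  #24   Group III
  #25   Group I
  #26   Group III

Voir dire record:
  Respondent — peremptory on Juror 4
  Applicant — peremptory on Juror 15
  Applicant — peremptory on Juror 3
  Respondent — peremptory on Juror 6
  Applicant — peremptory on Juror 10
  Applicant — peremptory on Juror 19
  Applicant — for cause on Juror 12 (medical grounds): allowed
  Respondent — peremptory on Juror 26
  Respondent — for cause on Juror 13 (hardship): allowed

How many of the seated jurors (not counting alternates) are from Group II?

1

Removed: #3, #4, #6, #10, #12, #13, #15, #19, #26.
Seated jurors 1–6: #1, #2, #5, #7, #8, #9 (alternates #11, #14, #16 not counted).
Of those, in Group II: #9 → 1.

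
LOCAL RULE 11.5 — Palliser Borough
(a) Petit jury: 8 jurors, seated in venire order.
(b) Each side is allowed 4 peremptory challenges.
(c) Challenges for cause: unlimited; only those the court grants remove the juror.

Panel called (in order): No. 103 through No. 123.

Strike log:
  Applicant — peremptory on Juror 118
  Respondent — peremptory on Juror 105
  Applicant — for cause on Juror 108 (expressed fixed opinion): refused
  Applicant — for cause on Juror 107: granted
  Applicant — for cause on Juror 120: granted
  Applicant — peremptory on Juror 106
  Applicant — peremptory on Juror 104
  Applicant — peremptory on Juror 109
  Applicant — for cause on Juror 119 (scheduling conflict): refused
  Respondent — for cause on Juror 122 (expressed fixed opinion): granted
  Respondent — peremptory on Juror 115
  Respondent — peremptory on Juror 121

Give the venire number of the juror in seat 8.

116

Removed: #104, #105, #106, #107, #109, #115, #118, #120, #121, #122. (#108, #119 stay — for-cause denied.)
Seating in order: seats 1–8 → #103, #108, #110, #111, #112, #113, #114, #116.
So seat 8 is #116.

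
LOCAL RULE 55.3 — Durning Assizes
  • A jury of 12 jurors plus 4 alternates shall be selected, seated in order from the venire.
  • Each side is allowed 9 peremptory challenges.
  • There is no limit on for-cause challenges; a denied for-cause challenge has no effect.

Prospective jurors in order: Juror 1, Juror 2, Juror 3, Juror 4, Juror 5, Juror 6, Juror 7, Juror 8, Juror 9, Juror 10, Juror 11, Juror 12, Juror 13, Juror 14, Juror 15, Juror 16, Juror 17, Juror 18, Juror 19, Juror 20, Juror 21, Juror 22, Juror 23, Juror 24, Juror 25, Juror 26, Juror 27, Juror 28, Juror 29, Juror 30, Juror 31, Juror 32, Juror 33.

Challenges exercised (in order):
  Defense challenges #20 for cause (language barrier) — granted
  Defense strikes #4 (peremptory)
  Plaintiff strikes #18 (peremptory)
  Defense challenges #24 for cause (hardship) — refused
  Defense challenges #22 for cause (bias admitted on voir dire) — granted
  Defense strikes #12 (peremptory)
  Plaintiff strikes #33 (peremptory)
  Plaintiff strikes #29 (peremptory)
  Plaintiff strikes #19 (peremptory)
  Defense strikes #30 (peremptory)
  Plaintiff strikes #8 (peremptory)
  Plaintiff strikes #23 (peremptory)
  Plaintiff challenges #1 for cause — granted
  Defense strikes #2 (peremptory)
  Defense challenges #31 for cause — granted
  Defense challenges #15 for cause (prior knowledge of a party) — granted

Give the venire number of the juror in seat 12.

Removed: #1, #2, #4, #8, #12, #15, #18, #19, #20, #22, #23, #29, #30, #31, #33. (#24 stays — for-cause denied.)
Seating in order: seats 1–12 → #3, #5, #6, #7, #9, #10, #11, #13, #14, #16, #17, #21; alternates → #24, #25, #26, #27.
So seat 12 is #21.

21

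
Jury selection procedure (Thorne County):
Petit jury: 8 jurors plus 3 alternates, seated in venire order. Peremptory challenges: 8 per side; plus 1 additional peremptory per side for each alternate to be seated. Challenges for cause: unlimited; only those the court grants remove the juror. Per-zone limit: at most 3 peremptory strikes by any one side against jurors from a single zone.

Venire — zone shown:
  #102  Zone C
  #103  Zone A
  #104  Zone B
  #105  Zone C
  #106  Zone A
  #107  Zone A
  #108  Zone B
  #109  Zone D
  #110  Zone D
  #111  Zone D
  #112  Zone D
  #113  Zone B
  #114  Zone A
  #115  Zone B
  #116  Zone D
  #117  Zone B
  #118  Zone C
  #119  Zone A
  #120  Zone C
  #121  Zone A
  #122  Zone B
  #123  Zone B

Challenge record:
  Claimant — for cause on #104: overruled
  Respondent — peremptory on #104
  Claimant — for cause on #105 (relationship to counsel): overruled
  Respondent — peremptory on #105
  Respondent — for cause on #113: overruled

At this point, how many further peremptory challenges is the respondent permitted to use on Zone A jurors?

3

Respondent peremptories so far: #104, #105 — 2 of 11 used, 9 left overall.
Against Zone A: none yet — per-zone cap 3 leaves 3.
Binding limit: min(9, 3) = 3.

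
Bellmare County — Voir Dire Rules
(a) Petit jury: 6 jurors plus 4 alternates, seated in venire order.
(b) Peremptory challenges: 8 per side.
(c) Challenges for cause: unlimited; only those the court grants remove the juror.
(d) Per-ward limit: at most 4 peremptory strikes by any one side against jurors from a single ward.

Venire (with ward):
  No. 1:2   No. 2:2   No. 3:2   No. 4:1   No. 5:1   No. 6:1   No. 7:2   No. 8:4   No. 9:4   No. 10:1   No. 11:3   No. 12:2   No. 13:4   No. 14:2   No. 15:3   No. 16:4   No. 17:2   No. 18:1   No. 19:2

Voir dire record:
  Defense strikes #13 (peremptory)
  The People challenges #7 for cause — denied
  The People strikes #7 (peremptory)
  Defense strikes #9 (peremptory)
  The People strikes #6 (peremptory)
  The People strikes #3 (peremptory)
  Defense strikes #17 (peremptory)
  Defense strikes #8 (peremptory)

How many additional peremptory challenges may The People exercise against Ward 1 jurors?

3

The People peremptories so far: #7, #6, #3 — 3 of 8 used, 5 left overall.
Against Ward 1: #6 — 1 used; per-ward cap 4 leaves 3.
Binding limit: min(5, 3) = 3.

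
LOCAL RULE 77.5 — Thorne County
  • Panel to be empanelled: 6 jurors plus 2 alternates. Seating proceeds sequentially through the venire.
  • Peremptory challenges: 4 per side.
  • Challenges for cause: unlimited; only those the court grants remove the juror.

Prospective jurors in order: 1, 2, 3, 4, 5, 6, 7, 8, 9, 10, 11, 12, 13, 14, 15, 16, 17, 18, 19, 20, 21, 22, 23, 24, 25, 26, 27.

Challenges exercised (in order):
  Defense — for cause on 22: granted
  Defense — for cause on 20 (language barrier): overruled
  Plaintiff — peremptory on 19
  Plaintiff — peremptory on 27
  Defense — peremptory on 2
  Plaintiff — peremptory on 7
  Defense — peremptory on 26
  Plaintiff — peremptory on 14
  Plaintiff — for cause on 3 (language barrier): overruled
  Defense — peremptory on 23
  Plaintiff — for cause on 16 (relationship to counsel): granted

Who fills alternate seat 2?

Removed: #2, #7, #14, #16, #19, #22, #23, #26, #27. (#3, #20 stay — for-cause denied.)
Filling seats in venire order through position 8: #1, #3, #4, #5, #6, #8, #9, #10.
So alternate 2 is #10.

10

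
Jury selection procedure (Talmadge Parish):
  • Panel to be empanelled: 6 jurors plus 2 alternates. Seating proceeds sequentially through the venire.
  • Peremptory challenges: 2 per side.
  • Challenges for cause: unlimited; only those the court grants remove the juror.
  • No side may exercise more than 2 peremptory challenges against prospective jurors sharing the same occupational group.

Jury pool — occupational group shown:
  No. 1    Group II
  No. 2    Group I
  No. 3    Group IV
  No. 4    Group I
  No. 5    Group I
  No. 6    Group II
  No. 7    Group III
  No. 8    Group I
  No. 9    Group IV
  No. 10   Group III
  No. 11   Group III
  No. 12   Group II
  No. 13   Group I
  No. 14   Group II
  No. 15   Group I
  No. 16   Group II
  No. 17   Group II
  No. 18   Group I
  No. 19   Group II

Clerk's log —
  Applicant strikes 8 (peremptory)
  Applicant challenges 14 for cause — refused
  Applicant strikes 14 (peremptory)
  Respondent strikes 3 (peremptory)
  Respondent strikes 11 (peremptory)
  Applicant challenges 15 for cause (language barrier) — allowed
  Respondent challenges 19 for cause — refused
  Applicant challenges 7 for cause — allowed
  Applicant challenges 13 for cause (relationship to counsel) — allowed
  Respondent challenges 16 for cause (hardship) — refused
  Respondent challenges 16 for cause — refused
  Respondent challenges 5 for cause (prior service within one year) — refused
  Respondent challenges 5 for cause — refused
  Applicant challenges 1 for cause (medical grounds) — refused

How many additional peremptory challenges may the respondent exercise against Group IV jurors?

0

Respondent peremptories so far: #3, #11 — 2 of 2 used, 0 left overall.
Against Group IV: #3 — 1 used; per-group cap 2 leaves 1.
Binding limit: min(0, 1) = 0.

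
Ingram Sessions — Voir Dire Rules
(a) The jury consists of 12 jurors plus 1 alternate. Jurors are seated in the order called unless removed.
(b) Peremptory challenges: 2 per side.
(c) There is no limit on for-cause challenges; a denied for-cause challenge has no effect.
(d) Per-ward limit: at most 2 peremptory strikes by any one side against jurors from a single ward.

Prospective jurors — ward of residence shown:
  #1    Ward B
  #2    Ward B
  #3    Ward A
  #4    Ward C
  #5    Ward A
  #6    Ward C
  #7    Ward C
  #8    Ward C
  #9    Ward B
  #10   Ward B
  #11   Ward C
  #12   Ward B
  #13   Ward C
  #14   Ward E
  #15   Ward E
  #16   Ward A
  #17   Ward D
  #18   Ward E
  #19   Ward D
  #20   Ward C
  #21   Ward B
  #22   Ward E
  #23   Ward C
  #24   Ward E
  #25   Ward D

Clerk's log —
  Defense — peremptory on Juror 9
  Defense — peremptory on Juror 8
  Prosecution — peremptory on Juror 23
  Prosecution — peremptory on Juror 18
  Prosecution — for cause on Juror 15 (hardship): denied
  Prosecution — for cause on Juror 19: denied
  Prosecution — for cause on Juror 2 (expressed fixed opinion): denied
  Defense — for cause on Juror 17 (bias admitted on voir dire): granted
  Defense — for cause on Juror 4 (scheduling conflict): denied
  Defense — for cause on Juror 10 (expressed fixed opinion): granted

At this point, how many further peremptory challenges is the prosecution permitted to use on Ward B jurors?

0

Prosecution peremptories so far: #23, #18 — 2 of 2 used, 0 left overall.
Against Ward B: none yet — per-ward cap 2 leaves 2.
Binding limit: min(0, 2) = 0.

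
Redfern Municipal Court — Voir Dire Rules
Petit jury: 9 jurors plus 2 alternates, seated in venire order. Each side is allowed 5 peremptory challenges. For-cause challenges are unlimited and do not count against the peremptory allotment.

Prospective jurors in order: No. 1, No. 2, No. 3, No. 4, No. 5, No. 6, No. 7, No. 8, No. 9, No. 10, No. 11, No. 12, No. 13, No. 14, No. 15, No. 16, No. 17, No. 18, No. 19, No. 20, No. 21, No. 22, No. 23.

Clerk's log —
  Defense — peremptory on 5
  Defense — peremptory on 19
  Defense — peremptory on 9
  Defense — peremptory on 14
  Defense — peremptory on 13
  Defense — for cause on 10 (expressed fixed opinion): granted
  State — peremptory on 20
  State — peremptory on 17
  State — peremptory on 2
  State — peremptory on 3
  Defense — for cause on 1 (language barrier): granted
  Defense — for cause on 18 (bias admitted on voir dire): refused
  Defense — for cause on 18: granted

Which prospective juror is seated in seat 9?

21

Removed: #1, #2, #3, #5, #9, #10, #13, #14, #17, #18, #19, #20.
Filling seats in venire order through position 9: #4, #6, #7, #8, #11, #12, #15, #16, #21.
So seat 9 is #21.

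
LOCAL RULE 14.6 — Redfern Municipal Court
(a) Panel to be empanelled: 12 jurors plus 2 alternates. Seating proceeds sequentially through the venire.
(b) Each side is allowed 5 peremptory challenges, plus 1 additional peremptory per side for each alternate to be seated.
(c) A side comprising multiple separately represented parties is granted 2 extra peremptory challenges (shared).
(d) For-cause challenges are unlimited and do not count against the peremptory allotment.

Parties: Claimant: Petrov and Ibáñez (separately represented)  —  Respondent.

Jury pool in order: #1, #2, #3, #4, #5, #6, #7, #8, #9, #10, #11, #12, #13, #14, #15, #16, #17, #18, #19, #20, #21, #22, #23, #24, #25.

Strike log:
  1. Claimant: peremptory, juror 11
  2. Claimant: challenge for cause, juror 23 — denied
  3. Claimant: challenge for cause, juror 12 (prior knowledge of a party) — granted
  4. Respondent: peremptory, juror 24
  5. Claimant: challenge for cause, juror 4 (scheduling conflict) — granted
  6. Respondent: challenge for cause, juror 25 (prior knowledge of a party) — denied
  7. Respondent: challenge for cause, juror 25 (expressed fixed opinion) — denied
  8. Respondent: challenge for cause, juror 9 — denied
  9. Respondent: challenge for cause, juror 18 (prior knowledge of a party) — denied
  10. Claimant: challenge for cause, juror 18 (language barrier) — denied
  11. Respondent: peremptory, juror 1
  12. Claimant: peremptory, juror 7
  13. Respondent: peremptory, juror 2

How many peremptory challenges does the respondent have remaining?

Respondent allotment: 5 base + 1 × 2 alternates = 7.
Respondent peremptories used: #24, #1, #2 — 3 (for-cause on #25, #25, #9, #18 don't count).
Remaining: 7 − 3 = 4.

4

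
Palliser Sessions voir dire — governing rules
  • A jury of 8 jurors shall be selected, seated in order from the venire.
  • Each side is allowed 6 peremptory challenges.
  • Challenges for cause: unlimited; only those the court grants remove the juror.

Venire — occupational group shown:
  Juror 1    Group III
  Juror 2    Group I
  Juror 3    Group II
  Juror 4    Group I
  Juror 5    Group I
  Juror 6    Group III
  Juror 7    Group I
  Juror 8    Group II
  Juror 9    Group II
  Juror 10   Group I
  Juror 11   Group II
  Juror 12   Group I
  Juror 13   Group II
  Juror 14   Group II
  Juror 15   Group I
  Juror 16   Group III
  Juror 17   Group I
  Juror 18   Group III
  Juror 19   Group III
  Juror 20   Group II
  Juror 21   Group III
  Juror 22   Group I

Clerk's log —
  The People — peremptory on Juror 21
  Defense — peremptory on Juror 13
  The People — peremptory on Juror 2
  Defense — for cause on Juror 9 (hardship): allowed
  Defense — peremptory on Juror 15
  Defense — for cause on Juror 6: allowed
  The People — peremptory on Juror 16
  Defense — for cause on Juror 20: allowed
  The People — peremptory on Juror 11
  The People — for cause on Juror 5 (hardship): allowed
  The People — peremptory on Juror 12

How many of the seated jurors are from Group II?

3

Removed: #2, #5, #6, #9, #11, #12, #13, #15, #16, #20, #21.
Seated jurors 1–8: #1, #3, #4, #7, #8, #10, #14, #17.
Of those, in Group II: #3, #8, #14 → 3.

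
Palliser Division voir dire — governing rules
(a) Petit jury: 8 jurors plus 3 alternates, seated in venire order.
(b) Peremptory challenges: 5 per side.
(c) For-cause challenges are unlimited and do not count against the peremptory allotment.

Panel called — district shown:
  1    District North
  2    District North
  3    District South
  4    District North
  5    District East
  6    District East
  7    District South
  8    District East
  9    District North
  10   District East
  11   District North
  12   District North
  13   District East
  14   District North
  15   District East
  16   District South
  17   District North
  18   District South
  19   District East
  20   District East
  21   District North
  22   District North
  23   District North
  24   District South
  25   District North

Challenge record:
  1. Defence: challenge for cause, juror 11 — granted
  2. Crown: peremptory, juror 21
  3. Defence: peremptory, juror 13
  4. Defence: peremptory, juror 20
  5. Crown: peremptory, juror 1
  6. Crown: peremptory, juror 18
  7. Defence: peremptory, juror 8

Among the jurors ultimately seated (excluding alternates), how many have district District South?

Removed: #1, #8, #11, #13, #18, #20, #21.
Seated jurors 1–8: #2, #3, #4, #5, #6, #7, #9, #10 (alternates #12, #14, #15 not counted).
Of those, in District South: #3, #7 → 2.

2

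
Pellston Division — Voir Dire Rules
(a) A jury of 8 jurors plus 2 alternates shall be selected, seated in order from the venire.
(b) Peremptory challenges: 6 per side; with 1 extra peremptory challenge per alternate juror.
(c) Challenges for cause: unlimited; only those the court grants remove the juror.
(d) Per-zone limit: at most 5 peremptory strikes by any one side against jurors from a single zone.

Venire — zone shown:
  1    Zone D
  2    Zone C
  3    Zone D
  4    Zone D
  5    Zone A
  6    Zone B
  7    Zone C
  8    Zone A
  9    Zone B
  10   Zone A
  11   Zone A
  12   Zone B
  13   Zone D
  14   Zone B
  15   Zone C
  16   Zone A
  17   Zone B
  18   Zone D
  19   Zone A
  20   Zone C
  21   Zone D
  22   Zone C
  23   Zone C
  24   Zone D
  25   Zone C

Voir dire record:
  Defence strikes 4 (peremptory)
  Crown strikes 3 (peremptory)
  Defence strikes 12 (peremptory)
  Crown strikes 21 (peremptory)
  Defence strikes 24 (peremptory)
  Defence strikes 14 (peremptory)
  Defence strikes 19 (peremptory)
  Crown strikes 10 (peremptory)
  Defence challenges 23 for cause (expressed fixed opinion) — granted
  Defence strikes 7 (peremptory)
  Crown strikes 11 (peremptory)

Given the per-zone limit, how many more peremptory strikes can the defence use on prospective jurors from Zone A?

Defence peremptories so far: #4, #12, #24, #14, #19, #7 — 6 of 8 used, 2 left overall.
Against Zone A: #19 — 1 used; per-zone cap 5 leaves 4.
Binding limit: min(2, 4) = 2.

2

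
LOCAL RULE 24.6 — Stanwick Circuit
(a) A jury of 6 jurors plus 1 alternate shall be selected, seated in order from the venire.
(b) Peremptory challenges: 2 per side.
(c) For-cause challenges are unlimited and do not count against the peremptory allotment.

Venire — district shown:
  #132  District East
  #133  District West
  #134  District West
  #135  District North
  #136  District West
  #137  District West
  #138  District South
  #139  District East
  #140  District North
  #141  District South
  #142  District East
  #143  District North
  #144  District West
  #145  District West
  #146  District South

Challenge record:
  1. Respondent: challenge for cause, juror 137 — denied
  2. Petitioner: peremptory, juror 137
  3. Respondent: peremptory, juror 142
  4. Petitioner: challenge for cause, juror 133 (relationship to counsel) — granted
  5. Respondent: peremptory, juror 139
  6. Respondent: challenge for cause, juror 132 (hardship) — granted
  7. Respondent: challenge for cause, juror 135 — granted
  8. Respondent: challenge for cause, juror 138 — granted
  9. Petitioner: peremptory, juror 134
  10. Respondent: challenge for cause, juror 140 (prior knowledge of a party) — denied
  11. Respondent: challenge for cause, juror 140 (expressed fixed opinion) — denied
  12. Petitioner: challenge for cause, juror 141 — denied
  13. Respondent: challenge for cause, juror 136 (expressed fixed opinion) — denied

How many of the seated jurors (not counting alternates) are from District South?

1

Removed: #132, #133, #134, #135, #137, #138, #139, #142.
Seated jurors 1–6: #136, #140, #141, #143, #144, #145 (alternates #146 not counted).
Of those, in District South: #141 → 1.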